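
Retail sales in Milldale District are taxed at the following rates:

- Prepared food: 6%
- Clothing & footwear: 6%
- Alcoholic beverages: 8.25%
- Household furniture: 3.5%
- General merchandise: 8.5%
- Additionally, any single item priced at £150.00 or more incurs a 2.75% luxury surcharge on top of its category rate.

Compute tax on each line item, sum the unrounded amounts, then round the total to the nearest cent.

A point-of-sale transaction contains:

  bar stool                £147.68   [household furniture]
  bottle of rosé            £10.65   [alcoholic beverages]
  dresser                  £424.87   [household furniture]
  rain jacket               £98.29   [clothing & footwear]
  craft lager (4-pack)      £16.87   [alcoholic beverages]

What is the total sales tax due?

£39.89

Bar stool £147.68: household furniture → 3.5% → £5.1688
Bottle of rosé £10.65: alcoholic beverages → 8.25% → £0.878625
Dresser £424.87: household furniture → 3.5% + 2.75% surcharge = 6.25% → £26.554375
Rain jacket £98.29: clothing & footwear → 6% → £5.8974
Craft lager (4-pack) £16.87: alcoholic beverages → 8.25% → £1.391775
Unrounded tax sum = £39.890975 → £39.89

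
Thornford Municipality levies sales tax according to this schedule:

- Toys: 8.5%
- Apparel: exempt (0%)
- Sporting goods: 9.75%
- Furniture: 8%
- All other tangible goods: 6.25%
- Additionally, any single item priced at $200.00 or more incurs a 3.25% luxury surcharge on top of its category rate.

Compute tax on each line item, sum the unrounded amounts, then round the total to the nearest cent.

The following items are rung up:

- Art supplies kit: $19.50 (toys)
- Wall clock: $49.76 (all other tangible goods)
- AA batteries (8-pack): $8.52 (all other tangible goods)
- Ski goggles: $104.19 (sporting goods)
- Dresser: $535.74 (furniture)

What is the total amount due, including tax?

$793.44

Art supplies kit $19.50: toys → 8.5% → $1.6575
Wall clock $49.76: all other tangible goods → 6.25% → $3.11
AA batteries (8-pack) $8.52: all other tangible goods → 6.25% → $0.5325
Ski goggles $104.19: sporting goods → 9.75% → $10.158525
Dresser $535.74: furniture → 8% + 3.25% surcharge = 11.25% → $60.27075
Subtotal = $717.71; unrounded tax = $75.729275 → $75.73; total due = $793.44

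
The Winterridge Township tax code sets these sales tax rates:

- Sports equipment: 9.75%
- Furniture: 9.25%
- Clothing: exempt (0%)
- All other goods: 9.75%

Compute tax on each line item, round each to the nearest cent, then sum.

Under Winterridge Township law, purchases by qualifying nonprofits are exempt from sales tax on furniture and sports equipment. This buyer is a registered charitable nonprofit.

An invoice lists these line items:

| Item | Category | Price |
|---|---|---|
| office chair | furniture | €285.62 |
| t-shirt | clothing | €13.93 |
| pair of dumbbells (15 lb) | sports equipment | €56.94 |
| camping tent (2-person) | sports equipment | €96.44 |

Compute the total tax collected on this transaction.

€0.00

Office chair €285.62: furniture, buyer-exempt → 0% → €0.00
T-shirt €13.93: clothing → 0% → €0.00
Pair of dumbbells (15 lb) €56.94: sports equipment, buyer-exempt → 0% → €0.00
Camping tent (2-person) €96.44: sports equipment, buyer-exempt → 0% → €0.00
Total tax = €0.00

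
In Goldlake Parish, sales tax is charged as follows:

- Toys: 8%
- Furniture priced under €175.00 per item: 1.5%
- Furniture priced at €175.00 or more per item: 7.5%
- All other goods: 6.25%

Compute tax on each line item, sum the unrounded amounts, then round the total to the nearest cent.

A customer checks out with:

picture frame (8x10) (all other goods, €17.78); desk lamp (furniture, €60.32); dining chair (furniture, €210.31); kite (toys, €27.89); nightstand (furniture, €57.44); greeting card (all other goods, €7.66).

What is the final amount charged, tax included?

Picture frame (8x10) €17.78: all other goods → 6.25% → €1.11125
Desk lamp €60.32: furniture, under €175.00 → 1.5% → €0.9048
Dining chair €210.31: furniture, €175.00 or more → 7.5% → €15.77325
Kite €27.89: toys → 8% → €2.2312
Nightstand €57.44: furniture, under €175.00 → 1.5% → €0.8616
Greeting card €7.66: all other goods → 6.25% → €0.47875
Subtotal = €381.40; unrounded tax = €21.36085 → €21.36; total due = €402.76

€402.76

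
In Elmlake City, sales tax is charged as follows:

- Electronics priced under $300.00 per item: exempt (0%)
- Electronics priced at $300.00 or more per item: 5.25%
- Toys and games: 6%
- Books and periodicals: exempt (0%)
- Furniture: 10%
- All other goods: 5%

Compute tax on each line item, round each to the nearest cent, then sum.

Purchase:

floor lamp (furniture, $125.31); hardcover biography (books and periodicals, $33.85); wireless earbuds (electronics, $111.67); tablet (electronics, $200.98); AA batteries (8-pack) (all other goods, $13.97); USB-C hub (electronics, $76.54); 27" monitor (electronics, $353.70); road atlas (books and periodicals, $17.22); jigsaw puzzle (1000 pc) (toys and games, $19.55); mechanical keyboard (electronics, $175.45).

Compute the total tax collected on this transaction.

$32.97

Floor lamp $125.31: furniture → 10% → $12.53
Hardcover biography $33.85: books and periodicals → 0% → $0.00
Wireless earbuds $111.67: electronics, under $300.00 → 0% → $0.00
Tablet $200.98: electronics, under $300.00 → 0% → $0.00
AA batteries (8-pack) $13.97: all other goods → 5% → $0.70
USB-C hub $76.54: electronics, under $300.00 → 0% → $0.00
27" monitor $353.70: electronics, $300.00 or more → 5.25% → $18.57
Road atlas $17.22: books and periodicals → 0% → $0.00
Jigsaw puzzle (1000 pc) $19.55: toys and games → 6% → $1.17
Mechanical keyboard $175.45: electronics, under $300.00 → 0% → $0.00
Total tax = $12.53 + $0.70 + $18.57 + $1.17 = $32.97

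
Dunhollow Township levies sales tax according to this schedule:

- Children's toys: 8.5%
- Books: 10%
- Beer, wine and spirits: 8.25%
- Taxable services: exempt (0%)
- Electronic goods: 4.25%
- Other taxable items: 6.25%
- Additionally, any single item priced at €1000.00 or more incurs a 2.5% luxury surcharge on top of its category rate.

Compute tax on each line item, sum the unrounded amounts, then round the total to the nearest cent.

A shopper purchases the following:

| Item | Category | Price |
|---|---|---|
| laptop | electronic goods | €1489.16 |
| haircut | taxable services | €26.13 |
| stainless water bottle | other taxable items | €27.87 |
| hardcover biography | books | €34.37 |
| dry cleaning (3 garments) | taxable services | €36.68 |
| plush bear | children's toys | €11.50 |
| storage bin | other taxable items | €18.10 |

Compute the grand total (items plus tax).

€1751.62

Laptop €1489.16: electronic goods → 4.25% + 2.5% surcharge = 6.75% → €100.5183
Haircut €26.13: taxable services → 0% → €0.00
Stainless water bottle €27.87: other taxable items → 6.25% → €1.741875
Hardcover biography €34.37: books → 10% → €3.437
Dry cleaning (3 garments) €36.68: taxable services → 0% → €0.00
Plush bear €11.50: children's toys → 8.5% → €0.9775
Storage bin €18.10: other taxable items → 6.25% → €1.13125
Subtotal = €1643.81; unrounded tax = €107.805925 → €107.81; total due = €1751.62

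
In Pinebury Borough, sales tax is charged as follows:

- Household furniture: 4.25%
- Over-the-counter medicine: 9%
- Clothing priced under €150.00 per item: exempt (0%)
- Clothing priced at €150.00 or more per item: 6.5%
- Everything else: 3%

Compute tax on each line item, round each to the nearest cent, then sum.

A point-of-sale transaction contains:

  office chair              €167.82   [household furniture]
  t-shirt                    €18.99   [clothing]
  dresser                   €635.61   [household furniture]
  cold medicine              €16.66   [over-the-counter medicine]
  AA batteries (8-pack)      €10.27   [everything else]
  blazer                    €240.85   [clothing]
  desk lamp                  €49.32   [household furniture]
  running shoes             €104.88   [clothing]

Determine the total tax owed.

Office chair €167.82: household furniture → 4.25% → €7.13
T-shirt €18.99: clothing, under €150.00 → 0% → €0.00
Dresser €635.61: household furniture → 4.25% → €27.01
Cold medicine €16.66: over-the-counter medicine → 9% → €1.50
AA batteries (8-pack) €10.27: everything else → 3% → €0.31
Blazer €240.85: clothing, €150.00 or more → 6.5% → €15.66
Desk lamp €49.32: household furniture → 4.25% → €2.10
Running shoes €104.88: clothing, under €150.00 → 0% → €0.00
Total tax = €7.13 + €27.01 + €1.50 + €0.31 + €15.66 + €2.10 = €53.71

€53.71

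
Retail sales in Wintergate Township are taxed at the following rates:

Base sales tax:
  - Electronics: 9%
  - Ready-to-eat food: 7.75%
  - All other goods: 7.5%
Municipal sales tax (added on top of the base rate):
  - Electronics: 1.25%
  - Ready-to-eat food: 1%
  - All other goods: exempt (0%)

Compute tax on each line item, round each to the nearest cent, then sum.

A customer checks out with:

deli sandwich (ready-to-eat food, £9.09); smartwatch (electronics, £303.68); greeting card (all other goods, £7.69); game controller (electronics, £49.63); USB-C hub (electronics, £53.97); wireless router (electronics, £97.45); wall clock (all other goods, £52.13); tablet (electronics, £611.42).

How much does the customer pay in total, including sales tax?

Deli sandwich £9.09: ready-to-eat food → 7.75% + 1% municipal = 8.75% → £0.80
Smartwatch £303.68: electronics → 9% + 1.25% municipal = 10.25% → £31.13
Greeting card £7.69: all other goods → 7.5% + 0% municipal = 7.5% → £0.58
Game controller £49.63: electronics → 9% + 1.25% municipal = 10.25% → £5.09
USB-C hub £53.97: electronics → 9% + 1.25% municipal = 10.25% → £5.53
Wireless router £97.45: electronics → 9% + 1.25% municipal = 10.25% → £9.99
Wall clock £52.13: all other goods → 7.5% + 0% municipal = 7.5% → £3.91
Tablet £611.42: electronics → 9% + 1.25% municipal = 10.25% → £62.67
Subtotal = £1185.06; tax = £119.70; total due = £1304.76

£1304.76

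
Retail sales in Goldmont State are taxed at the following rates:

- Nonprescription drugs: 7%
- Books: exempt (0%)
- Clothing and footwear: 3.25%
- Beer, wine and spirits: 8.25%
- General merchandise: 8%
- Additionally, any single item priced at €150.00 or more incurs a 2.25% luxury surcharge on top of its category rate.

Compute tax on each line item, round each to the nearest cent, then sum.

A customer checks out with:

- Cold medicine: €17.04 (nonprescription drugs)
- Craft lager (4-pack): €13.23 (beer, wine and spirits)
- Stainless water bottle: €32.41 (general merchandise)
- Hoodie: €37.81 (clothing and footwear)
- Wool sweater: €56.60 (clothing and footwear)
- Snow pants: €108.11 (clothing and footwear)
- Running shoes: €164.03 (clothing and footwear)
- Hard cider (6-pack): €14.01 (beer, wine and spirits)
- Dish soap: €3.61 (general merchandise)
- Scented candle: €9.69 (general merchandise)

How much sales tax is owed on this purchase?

Cold medicine €17.04: nonprescription drugs → 7% → €1.19
Craft lager (4-pack) €13.23: beer, wine and spirits → 8.25% → €1.09
Stainless water bottle €32.41: general merchandise → 8% → €2.59
Hoodie €37.81: clothing and footwear → 3.25% → €1.23
Wool sweater €56.60: clothing and footwear → 3.25% → €1.84
Snow pants €108.11: clothing and footwear → 3.25% → €3.51
Running shoes €164.03: clothing and footwear → 3.25% + 2.25% surcharge = 5.5% → €9.02
Hard cider (6-pack) €14.01: beer, wine and spirits → 8.25% → €1.16
Dish soap €3.61: general merchandise → 8% → €0.29
Scented candle €9.69: general merchandise → 8% → €0.78
Total tax = €1.19 + €1.09 + €2.59 + €1.23 + €1.84 + €3.51 + €9.02 + €1.16 + €0.29 + €0.78 = €22.70

€22.70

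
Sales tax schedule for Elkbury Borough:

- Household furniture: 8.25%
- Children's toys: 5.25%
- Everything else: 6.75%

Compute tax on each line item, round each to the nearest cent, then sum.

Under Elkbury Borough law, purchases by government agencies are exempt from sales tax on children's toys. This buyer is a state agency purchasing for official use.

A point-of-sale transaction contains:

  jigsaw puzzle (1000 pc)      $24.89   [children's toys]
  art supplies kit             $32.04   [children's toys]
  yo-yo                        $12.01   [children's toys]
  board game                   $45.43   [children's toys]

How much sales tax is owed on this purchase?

$0.00

Jigsaw puzzle (1000 pc) $24.89: children's toys, buyer-exempt → 0% → $0.00
Art supplies kit $32.04: children's toys, buyer-exempt → 0% → $0.00
Yo-yo $12.01: children's toys, buyer-exempt → 0% → $0.00
Board game $45.43: children's toys, buyer-exempt → 0% → $0.00
Total tax = $0.00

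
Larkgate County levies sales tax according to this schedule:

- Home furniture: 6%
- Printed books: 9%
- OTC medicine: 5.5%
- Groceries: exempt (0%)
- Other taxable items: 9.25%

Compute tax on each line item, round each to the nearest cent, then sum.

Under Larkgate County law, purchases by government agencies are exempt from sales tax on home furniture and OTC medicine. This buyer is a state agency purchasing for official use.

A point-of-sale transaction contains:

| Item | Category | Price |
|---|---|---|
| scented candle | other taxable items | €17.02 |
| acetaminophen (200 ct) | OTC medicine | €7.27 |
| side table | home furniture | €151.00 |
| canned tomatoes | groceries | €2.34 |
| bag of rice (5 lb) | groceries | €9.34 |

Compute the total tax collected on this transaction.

€1.57

Scented candle €17.02: other taxable items → 9.25% → €1.57
Acetaminophen (200 ct) €7.27: OTC medicine, buyer-exempt → 0% → €0.00
Side table €151.00: home furniture, buyer-exempt → 0% → €0.00
Canned tomatoes €2.34: groceries → 0% → €0.00
Bag of rice (5 lb) €9.34: groceries → 0% → €0.00
Total tax = €1.57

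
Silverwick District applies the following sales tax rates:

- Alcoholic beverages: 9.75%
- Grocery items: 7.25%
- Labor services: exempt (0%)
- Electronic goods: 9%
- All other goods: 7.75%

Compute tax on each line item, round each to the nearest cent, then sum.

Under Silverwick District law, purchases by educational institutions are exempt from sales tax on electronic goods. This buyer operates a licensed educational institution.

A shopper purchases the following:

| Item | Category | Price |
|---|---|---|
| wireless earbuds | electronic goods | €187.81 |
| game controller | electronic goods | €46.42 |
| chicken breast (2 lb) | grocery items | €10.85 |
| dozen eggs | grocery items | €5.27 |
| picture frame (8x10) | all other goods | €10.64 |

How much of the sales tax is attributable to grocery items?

Chicken breast (2 lb) €10.85: grocery items → 7.25% → €0.79
Dozen eggs €5.27: grocery items → 7.25% → €0.38
Tax on grocery items = €0.79 + €0.38 = €1.17

€1.17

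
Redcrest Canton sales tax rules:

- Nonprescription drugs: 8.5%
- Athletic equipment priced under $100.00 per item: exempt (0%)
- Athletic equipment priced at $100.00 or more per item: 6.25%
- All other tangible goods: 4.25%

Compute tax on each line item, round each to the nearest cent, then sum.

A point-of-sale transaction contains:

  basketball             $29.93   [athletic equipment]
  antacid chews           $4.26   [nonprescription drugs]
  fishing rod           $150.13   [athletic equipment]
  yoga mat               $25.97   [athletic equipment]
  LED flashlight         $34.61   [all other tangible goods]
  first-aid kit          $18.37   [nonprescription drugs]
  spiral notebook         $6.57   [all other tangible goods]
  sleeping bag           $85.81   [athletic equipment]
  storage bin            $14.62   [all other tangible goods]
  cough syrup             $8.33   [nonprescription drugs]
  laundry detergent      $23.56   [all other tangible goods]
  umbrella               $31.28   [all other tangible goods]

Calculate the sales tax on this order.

$16.71

Basketball $29.93: athletic equipment, under $100.00 → 0% → $0.00
Antacid chews $4.26: nonprescription drugs → 8.5% → $0.36
Fishing rod $150.13: athletic equipment, $100.00 or more → 6.25% → $9.38
Yoga mat $25.97: athletic equipment, under $100.00 → 0% → $0.00
LED flashlight $34.61: all other tangible goods → 4.25% → $1.47
First-aid kit $18.37: nonprescription drugs → 8.5% → $1.56
Spiral notebook $6.57: all other tangible goods → 4.25% → $0.28
Sleeping bag $85.81: athletic equipment, under $100.00 → 0% → $0.00
Storage bin $14.62: all other tangible goods → 4.25% → $0.62
Cough syrup $8.33: nonprescription drugs → 8.5% → $0.71
Laundry detergent $23.56: all other tangible goods → 4.25% → $1.00
Umbrella $31.28: all other tangible goods → 4.25% → $1.33
Total tax = $0.36 + $9.38 + $1.47 + $1.56 + $0.28 + $0.62 + $0.71 + $1.00 + $1.33 = $16.71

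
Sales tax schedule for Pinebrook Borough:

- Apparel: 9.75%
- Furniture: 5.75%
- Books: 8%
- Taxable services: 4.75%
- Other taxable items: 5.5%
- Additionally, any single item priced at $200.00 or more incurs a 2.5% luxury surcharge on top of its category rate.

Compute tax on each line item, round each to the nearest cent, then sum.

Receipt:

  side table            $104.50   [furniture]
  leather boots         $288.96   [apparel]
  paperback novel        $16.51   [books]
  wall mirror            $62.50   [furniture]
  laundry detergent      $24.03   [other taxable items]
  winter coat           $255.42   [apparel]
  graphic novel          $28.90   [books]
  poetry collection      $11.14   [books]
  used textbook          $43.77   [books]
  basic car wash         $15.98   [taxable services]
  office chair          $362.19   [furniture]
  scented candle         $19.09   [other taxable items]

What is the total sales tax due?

Side table $104.50: furniture → 5.75% → $6.01
Leather boots $288.96: apparel → 9.75% + 2.5% surcharge = 12.25% → $35.40
Paperback novel $16.51: books → 8% → $1.32
Wall mirror $62.50: furniture → 5.75% → $3.59
Laundry detergent $24.03: other taxable items → 5.5% → $1.32
Winter coat $255.42: apparel → 9.75% + 2.5% surcharge = 12.25% → $31.29
Graphic novel $28.90: books → 8% → $2.31
Poetry collection $11.14: books → 8% → $0.89
Used textbook $43.77: books → 8% → $3.50
Basic car wash $15.98: taxable services → 4.75% → $0.76
Office chair $362.19: furniture → 5.75% + 2.5% surcharge = 8.25% → $29.88
Scented candle $19.09: other taxable items → 5.5% → $1.05
Total tax = $6.01 + $35.40 + $1.32 + $3.59 + $1.32 + $31.29 + $2.31 + $0.89 + $3.50 + $0.76 + $29.88 + $1.05 = $117.32

$117.32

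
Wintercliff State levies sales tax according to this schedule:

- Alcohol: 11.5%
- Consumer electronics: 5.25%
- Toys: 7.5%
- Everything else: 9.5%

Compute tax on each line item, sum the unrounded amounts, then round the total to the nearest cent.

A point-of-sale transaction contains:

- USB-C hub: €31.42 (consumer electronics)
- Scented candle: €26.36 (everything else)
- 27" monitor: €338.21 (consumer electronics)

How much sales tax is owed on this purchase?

€21.91

USB-C hub €31.42: consumer electronics → 5.25% → €1.64955
Scented candle €26.36: everything else → 9.5% → €2.5042
27" monitor €338.21: consumer electronics → 5.25% → €17.756025
Unrounded tax sum = €21.909775 → €21.91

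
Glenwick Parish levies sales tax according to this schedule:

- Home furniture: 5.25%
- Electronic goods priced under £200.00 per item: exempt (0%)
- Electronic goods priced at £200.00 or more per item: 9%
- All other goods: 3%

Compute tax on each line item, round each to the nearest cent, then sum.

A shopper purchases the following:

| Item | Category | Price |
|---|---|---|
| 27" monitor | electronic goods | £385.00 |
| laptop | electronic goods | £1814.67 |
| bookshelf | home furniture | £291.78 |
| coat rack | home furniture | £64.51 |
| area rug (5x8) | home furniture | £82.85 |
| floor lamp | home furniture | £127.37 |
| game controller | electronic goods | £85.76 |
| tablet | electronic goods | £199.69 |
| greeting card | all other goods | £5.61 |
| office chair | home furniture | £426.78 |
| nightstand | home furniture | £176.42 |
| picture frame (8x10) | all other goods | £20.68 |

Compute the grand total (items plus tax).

27" monitor £385.00: electronic goods, £200.00 or more → 9% → £34.65
Laptop £1814.67: electronic goods, £200.00 or more → 9% → £163.32
Bookshelf £291.78: home furniture → 5.25% → £15.32
Coat rack £64.51: home furniture → 5.25% → £3.39
Area rug (5x8) £82.85: home furniture → 5.25% → £4.35
Floor lamp £127.37: home furniture → 5.25% → £6.69
Game controller £85.76: electronic goods, under £200.00 → 0% → £0.00
Tablet £199.69: electronic goods, under £200.00 → 0% → £0.00
Greeting card £5.61: all other goods → 3% → £0.17
Office chair £426.78: home furniture → 5.25% → £22.41
Nightstand £176.42: home furniture → 5.25% → £9.26
Picture frame (8x10) £20.68: all other goods → 3% → £0.62
Subtotal = £3681.12; tax = £260.18; total due = £3941.30

£3941.30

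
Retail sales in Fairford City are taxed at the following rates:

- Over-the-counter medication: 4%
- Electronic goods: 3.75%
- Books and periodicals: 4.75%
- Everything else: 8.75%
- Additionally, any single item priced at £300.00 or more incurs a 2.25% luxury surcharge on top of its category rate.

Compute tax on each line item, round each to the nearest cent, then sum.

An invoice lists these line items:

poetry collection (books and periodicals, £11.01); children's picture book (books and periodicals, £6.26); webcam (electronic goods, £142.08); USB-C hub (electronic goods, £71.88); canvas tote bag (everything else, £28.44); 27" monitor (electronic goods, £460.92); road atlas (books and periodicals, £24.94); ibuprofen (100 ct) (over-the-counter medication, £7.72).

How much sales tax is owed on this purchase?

Poetry collection £11.01: books and periodicals → 4.75% → £0.52
Children's picture book £6.26: books and periodicals → 4.75% → £0.30
Webcam £142.08: electronic goods → 3.75% → £5.33
USB-C hub £71.88: electronic goods → 3.75% → £2.70
Canvas tote bag £28.44: everything else → 8.75% → £2.49
27" monitor £460.92: electronic goods → 3.75% + 2.25% surcharge = 6% → £27.66
Road atlas £24.94: books and periodicals → 4.75% → £1.18
Ibuprofen (100 ct) £7.72: over-the-counter medication → 4% → £0.31
Total tax = £0.52 + £0.30 + £5.33 + £2.70 + £2.49 + £27.66 + £1.18 + £0.31 = £40.49

£40.49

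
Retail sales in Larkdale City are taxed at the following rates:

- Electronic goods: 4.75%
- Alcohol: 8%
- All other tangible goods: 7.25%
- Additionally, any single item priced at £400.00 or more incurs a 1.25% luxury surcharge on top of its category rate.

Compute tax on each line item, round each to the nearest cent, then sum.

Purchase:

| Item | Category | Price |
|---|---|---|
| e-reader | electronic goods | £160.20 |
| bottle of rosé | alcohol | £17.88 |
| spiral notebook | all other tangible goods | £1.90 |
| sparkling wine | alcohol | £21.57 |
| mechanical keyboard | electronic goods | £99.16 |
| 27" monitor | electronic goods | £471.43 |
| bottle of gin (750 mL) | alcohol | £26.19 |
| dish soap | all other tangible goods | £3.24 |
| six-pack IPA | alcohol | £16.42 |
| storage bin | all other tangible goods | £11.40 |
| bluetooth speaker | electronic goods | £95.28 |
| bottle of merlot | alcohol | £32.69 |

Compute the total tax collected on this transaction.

£55.53

E-reader £160.20: electronic goods → 4.75% → £7.61
Bottle of rosé £17.88: alcohol → 8% → £1.43
Spiral notebook £1.90: all other tangible goods → 7.25% → £0.14
Sparkling wine £21.57: alcohol → 8% → £1.73
Mechanical keyboard £99.16: electronic goods → 4.75% → £4.71
27" monitor £471.43: electronic goods → 4.75% + 1.25% surcharge = 6% → £28.29
Bottle of gin (750 mL) £26.19: alcohol → 8% → £2.10
Dish soap £3.24: all other tangible goods → 7.25% → £0.23
Six-pack IPA £16.42: alcohol → 8% → £1.31
Storage bin £11.40: all other tangible goods → 7.25% → £0.83
Bluetooth speaker £95.28: electronic goods → 4.75% → £4.53
Bottle of merlot £32.69: alcohol → 8% → £2.62
Total tax = £7.61 + £1.43 + £0.14 + £1.73 + £4.71 + £28.29 + £2.10 + £0.23 + £1.31 + £0.83 + £4.53 + £2.62 = £55.53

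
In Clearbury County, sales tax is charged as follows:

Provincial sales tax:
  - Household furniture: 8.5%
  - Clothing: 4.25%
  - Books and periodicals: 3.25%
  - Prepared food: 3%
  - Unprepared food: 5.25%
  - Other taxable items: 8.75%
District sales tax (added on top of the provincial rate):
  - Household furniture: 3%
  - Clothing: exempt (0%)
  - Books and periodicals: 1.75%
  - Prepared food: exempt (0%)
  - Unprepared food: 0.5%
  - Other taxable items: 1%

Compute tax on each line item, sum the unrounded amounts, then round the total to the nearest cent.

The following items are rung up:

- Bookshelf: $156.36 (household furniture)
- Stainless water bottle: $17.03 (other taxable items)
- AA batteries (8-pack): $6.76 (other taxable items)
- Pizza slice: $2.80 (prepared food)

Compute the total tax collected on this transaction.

Bookshelf $156.36: household furniture → 8.5% + 3% district = 11.5% → $17.9814
Stainless water bottle $17.03: other taxable items → 8.75% + 1% district = 9.75% → $1.660425
AA batteries (8-pack) $6.76: other taxable items → 8.75% + 1% district = 9.75% → $0.6591
Pizza slice $2.80: prepared food → 3% + 0% district = 3% → $0.084
Unrounded tax sum = $20.384925 → $20.38

$20.38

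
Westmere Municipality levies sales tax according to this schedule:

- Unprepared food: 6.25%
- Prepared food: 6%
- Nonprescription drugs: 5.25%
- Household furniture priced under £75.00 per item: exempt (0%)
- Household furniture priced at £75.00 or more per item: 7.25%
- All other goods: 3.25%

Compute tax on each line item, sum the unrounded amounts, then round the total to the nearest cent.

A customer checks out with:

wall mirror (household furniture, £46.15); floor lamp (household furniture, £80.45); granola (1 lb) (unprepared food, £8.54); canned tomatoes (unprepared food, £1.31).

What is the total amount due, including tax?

£142.90

Wall mirror £46.15: household furniture, under £75.00 → 0% → £0.00
Floor lamp £80.45: household furniture, £75.00 or more → 7.25% → £5.832625
Granola (1 lb) £8.54: unprepared food → 6.25% → £0.53375
Canned tomatoes £1.31: unprepared food → 6.25% → £0.081875
Subtotal = £136.45; unrounded tax = £6.44825 → £6.45; total due = £142.90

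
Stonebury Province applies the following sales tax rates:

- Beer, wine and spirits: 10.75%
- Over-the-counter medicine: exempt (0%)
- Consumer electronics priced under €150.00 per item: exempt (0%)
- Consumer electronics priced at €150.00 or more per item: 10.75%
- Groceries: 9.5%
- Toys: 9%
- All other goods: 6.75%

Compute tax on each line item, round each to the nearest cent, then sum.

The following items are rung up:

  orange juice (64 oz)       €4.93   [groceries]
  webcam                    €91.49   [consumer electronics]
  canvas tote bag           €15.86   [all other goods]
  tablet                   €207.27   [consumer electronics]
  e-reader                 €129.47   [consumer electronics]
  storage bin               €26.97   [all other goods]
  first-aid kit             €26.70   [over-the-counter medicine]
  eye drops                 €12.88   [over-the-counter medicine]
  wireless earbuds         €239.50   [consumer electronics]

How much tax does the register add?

€51.39

Orange juice (64 oz) €4.93: groceries → 9.5% → €0.47
Webcam €91.49: consumer electronics, under €150.00 → 0% → €0.00
Canvas tote bag €15.86: all other goods → 6.75% → €1.07
Tablet €207.27: consumer electronics, €150.00 or more → 10.75% → €22.28
E-reader €129.47: consumer electronics, under €150.00 → 0% → €0.00
Storage bin €26.97: all other goods → 6.75% → €1.82
First-aid kit €26.70: over-the-counter medicine → 0% → €0.00
Eye drops €12.88: over-the-counter medicine → 0% → €0.00
Wireless earbuds €239.50: consumer electronics, €150.00 or more → 10.75% → €25.75
Total tax = €0.47 + €1.07 + €22.28 + €1.82 + €25.75 = €51.39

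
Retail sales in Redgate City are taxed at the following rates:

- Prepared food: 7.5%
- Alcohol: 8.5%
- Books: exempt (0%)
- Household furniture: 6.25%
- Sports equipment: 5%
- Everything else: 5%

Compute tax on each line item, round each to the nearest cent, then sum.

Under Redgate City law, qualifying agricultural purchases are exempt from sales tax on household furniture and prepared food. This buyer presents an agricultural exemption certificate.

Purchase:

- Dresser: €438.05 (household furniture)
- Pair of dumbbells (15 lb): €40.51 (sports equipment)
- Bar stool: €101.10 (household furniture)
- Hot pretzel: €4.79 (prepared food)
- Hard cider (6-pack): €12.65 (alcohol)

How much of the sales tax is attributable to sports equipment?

€2.03

Pair of dumbbells (15 lb) €40.51: sports equipment → 5% → €2.03
Tax on sports equipment = €2.03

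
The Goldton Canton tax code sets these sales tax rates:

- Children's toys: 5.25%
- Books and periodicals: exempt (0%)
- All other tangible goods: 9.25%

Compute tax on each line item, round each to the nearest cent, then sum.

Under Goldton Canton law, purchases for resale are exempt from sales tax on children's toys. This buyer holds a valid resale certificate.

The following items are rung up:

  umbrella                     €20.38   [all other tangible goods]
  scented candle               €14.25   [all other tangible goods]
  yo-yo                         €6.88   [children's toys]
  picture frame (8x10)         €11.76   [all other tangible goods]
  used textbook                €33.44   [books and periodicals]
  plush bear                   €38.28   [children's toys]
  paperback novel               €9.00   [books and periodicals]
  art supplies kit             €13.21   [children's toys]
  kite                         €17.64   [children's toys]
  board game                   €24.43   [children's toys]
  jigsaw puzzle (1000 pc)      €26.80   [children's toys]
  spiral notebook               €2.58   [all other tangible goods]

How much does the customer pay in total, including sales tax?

€223.19

Umbrella €20.38: all other tangible goods → 9.25% → €1.89
Scented candle €14.25: all other tangible goods → 9.25% → €1.32
Yo-yo €6.88: children's toys, buyer-exempt → 0% → €0.00
Picture frame (8x10) €11.76: all other tangible goods → 9.25% → €1.09
Used textbook €33.44: books and periodicals → 0% → €0.00
Plush bear €38.28: children's toys, buyer-exempt → 0% → €0.00
Paperback novel €9.00: books and periodicals → 0% → €0.00
Art supplies kit €13.21: children's toys, buyer-exempt → 0% → €0.00
Kite €17.64: children's toys, buyer-exempt → 0% → €0.00
Board game €24.43: children's toys, buyer-exempt → 0% → €0.00
Jigsaw puzzle (1000 pc) €26.80: children's toys, buyer-exempt → 0% → €0.00
Spiral notebook €2.58: all other tangible goods → 9.25% → €0.24
Subtotal = €218.65; tax = €4.54; total due = €223.19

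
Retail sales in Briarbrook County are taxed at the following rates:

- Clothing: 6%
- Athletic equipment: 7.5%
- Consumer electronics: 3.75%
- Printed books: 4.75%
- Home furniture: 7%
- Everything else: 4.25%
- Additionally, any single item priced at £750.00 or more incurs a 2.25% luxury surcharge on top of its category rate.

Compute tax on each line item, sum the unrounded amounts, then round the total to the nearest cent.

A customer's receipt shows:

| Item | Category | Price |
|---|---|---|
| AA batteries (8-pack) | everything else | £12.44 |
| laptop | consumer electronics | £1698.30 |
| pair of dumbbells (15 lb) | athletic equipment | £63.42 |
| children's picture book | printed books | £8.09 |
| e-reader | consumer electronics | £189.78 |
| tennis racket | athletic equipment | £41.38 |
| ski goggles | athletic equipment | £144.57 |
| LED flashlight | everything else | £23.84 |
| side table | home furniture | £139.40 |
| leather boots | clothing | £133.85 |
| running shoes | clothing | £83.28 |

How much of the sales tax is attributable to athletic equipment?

Pair of dumbbells (15 lb) £63.42: athletic equipment → 7.5% → £4.7565
Tennis racket £41.38: athletic equipment → 7.5% → £3.1035
Ski goggles £144.57: athletic equipment → 7.5% → £10.84275
Tax on athletic equipment: unrounded sum = £18.70275 → £18.70

£18.70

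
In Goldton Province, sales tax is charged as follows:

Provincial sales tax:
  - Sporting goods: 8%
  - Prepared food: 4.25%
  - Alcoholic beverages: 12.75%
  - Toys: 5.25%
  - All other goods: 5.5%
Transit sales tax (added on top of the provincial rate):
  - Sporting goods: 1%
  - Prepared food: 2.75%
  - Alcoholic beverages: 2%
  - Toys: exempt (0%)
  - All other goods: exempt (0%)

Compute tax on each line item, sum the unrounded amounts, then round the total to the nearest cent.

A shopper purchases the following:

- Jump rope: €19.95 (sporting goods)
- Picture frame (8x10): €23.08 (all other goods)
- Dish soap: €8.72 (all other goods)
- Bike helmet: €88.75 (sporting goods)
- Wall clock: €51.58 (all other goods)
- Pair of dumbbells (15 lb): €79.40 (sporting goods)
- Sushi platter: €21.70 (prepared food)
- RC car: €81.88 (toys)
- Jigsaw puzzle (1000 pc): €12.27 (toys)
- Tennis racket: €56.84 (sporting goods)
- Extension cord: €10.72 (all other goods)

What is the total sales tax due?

Jump rope €19.95: sporting goods → 8% + 1% transit = 9% → €1.7955
Picture frame (8x10) €23.08: all other goods → 5.5% + 0% transit = 5.5% → €1.2694
Dish soap €8.72: all other goods → 5.5% + 0% transit = 5.5% → €0.4796
Bike helmet €88.75: sporting goods → 8% + 1% transit = 9% → €7.9875
Wall clock €51.58: all other goods → 5.5% + 0% transit = 5.5% → €2.8369
Pair of dumbbells (15 lb) €79.40: sporting goods → 8% + 1% transit = 9% → €7.146
Sushi platter €21.70: prepared food → 4.25% + 2.75% transit = 7% → €1.519
RC car €81.88: toys → 5.25% + 0% transit = 5.25% → €4.2987
Jigsaw puzzle (1000 pc) €12.27: toys → 5.25% + 0% transit = 5.25% → €0.644175
Tennis racket €56.84: sporting goods → 8% + 1% transit = 9% → €5.1156
Extension cord €10.72: all other goods → 5.5% + 0% transit = 5.5% → €0.5896
Unrounded tax sum = €33.681975 → €33.68

€33.68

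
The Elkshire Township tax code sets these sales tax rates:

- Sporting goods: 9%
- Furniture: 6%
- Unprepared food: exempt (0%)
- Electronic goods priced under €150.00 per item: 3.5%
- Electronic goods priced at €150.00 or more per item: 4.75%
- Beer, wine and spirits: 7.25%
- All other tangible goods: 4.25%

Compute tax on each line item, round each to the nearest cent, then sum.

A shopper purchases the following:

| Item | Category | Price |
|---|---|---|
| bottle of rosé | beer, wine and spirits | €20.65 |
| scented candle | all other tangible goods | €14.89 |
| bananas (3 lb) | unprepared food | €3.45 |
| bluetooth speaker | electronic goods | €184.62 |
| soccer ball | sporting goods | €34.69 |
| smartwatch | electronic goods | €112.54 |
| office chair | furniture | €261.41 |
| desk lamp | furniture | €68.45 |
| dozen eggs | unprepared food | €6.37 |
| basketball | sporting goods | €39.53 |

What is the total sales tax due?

Bottle of rosé €20.65: beer, wine and spirits → 7.25% → €1.50
Scented candle €14.89: all other tangible goods → 4.25% → €0.63
Bananas (3 lb) €3.45: unprepared food → 0% → €0.00
Bluetooth speaker €184.62: electronic goods, €150.00 or more → 4.75% → €8.77
Soccer ball €34.69: sporting goods → 9% → €3.12
Smartwatch €112.54: electronic goods, under €150.00 → 3.5% → €3.94
Office chair €261.41: furniture → 6% → €15.68
Desk lamp €68.45: furniture → 6% → €4.11
Dozen eggs €6.37: unprepared food → 0% → €0.00
Basketball €39.53: sporting goods → 9% → €3.56
Total tax = €1.50 + €0.63 + €8.77 + €3.12 + €3.94 + €15.68 + €4.11 + €3.56 = €41.31

€41.31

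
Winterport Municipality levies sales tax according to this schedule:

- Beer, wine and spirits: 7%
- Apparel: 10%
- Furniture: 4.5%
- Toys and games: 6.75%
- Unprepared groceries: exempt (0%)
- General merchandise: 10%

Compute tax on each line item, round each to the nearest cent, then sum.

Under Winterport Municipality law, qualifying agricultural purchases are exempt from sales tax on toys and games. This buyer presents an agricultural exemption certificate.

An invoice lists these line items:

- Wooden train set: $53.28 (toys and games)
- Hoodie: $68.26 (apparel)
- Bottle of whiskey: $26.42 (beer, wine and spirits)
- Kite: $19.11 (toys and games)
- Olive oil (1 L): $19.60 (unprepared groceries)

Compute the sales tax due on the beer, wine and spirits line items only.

$1.85

Bottle of whiskey $26.42: beer, wine and spirits → 7% → $1.85
Tax on beer, wine and spirits = $1.85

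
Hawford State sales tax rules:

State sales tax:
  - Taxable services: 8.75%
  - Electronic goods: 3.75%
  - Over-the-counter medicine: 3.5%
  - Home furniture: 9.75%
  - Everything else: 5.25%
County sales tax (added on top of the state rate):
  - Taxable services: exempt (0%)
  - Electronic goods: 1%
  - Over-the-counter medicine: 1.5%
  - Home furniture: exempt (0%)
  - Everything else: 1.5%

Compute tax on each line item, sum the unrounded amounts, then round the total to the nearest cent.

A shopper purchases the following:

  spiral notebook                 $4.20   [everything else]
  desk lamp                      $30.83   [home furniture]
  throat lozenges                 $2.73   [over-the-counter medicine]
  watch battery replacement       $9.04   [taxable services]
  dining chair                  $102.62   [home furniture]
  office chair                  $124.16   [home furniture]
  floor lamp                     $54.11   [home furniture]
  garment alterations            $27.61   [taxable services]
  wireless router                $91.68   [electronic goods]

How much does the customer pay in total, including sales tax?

$485.35

Spiral notebook $4.20: everything else → 5.25% + 1.5% county = 6.75% → $0.2835
Desk lamp $30.83: home furniture → 9.75% + 0% county = 9.75% → $3.005925
Throat lozenges $2.73: over-the-counter medicine → 3.5% + 1.5% county = 5% → $0.1365
Watch battery replacement $9.04: taxable services → 8.75% + 0% county = 8.75% → $0.791
Dining chair $102.62: home furniture → 9.75% + 0% county = 9.75% → $10.00545
Office chair $124.16: home furniture → 9.75% + 0% county = 9.75% → $12.1056
Floor lamp $54.11: home furniture → 9.75% + 0% county = 9.75% → $5.275725
Garment alterations $27.61: taxable services → 8.75% + 0% county = 8.75% → $2.415875
Wireless router $91.68: electronic goods → 3.75% + 1% county = 4.75% → $4.3548
Subtotal = $446.98; unrounded tax = $38.374375 → $38.37; total due = $485.35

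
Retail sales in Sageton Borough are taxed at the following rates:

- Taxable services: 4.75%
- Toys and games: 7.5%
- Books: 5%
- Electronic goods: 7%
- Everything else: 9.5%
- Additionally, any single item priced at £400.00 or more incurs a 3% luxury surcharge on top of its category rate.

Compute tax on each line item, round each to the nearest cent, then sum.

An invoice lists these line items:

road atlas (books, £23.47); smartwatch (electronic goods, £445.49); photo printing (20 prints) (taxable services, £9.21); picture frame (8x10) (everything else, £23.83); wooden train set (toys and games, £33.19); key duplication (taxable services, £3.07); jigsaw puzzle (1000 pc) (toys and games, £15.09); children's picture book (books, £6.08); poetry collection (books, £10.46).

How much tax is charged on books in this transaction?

Road atlas £23.47: books → 5% → £1.17
Children's picture book £6.08: books → 5% → £0.30
Poetry collection £10.46: books → 5% → £0.52
Tax on books = £1.17 + £0.30 + £0.52 = £1.99

£1.99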